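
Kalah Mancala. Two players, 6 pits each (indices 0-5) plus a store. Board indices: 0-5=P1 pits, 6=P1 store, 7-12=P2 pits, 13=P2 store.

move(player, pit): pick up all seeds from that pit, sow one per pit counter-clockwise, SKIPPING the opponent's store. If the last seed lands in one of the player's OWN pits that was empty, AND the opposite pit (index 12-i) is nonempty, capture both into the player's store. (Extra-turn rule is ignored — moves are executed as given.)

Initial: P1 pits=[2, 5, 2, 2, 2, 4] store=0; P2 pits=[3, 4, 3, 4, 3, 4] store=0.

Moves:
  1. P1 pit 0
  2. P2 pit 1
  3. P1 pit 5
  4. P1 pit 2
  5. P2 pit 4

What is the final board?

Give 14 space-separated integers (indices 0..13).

Answer: 1 7 0 3 3 0 6 0 1 5 5 0 6 1

Derivation:
Move 1: P1 pit0 -> P1=[0,6,3,2,2,4](0) P2=[3,4,3,4,3,4](0)
Move 2: P2 pit1 -> P1=[0,6,3,2,2,4](0) P2=[3,0,4,5,4,5](0)
Move 3: P1 pit5 -> P1=[0,6,3,2,2,0](1) P2=[4,1,5,5,4,5](0)
Move 4: P1 pit2 -> P1=[0,6,0,3,3,0](6) P2=[0,1,5,5,4,5](0)
Move 5: P2 pit4 -> P1=[1,7,0,3,3,0](6) P2=[0,1,5,5,0,6](1)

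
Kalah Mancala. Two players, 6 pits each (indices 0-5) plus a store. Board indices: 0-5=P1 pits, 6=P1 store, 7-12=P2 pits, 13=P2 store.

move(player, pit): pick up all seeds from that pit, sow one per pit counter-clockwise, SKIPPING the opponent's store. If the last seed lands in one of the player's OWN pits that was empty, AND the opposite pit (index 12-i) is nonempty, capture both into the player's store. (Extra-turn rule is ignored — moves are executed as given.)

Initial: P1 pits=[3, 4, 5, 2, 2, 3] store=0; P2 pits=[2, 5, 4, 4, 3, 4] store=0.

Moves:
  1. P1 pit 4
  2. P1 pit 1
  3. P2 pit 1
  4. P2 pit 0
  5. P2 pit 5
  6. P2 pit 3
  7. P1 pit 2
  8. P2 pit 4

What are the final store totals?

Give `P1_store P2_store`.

Move 1: P1 pit4 -> P1=[3,4,5,2,0,4](1) P2=[2,5,4,4,3,4](0)
Move 2: P1 pit1 -> P1=[3,0,6,3,1,5](1) P2=[2,5,4,4,3,4](0)
Move 3: P2 pit1 -> P1=[3,0,6,3,1,5](1) P2=[2,0,5,5,4,5](1)
Move 4: P2 pit0 -> P1=[3,0,6,3,1,5](1) P2=[0,1,6,5,4,5](1)
Move 5: P2 pit5 -> P1=[4,1,7,4,1,5](1) P2=[0,1,6,5,4,0](2)
Move 6: P2 pit3 -> P1=[5,2,7,4,1,5](1) P2=[0,1,6,0,5,1](3)
Move 7: P1 pit2 -> P1=[5,2,0,5,2,6](2) P2=[1,2,7,0,5,1](3)
Move 8: P2 pit4 -> P1=[6,3,1,5,2,6](2) P2=[1,2,7,0,0,2](4)

Answer: 2 4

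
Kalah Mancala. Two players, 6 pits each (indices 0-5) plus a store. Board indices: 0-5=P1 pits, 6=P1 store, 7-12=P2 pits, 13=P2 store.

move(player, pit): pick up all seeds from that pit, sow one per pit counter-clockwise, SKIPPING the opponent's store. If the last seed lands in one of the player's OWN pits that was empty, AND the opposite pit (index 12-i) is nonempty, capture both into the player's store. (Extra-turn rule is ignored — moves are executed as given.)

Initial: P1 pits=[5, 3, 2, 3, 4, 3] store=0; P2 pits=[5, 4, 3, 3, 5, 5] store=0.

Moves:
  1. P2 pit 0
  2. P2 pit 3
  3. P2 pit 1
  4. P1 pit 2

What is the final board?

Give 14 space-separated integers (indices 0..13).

Answer: 6 3 0 4 5 3 0 0 0 5 1 8 8 2

Derivation:
Move 1: P2 pit0 -> P1=[5,3,2,3,4,3](0) P2=[0,5,4,4,6,6](0)
Move 2: P2 pit3 -> P1=[6,3,2,3,4,3](0) P2=[0,5,4,0,7,7](1)
Move 3: P2 pit1 -> P1=[6,3,2,3,4,3](0) P2=[0,0,5,1,8,8](2)
Move 4: P1 pit2 -> P1=[6,3,0,4,5,3](0) P2=[0,0,5,1,8,8](2)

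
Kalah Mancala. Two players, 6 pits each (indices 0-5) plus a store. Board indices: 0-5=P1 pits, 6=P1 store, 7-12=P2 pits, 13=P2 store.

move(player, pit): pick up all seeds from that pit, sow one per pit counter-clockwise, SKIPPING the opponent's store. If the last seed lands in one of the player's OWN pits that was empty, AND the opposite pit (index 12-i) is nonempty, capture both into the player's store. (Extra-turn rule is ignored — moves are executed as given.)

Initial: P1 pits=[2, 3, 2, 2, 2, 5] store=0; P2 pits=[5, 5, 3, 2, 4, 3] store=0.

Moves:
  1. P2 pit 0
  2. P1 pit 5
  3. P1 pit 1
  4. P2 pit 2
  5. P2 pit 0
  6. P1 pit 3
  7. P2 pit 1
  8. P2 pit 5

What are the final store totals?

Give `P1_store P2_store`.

Move 1: P2 pit0 -> P1=[2,3,2,2,2,5](0) P2=[0,6,4,3,5,4](0)
Move 2: P1 pit5 -> P1=[2,3,2,2,2,0](1) P2=[1,7,5,4,5,4](0)
Move 3: P1 pit1 -> P1=[2,0,3,3,3,0](1) P2=[1,7,5,4,5,4](0)
Move 4: P2 pit2 -> P1=[3,0,3,3,3,0](1) P2=[1,7,0,5,6,5](1)
Move 5: P2 pit0 -> P1=[3,0,3,3,3,0](1) P2=[0,8,0,5,6,5](1)
Move 6: P1 pit3 -> P1=[3,0,3,0,4,1](2) P2=[0,8,0,5,6,5](1)
Move 7: P2 pit1 -> P1=[4,1,4,0,4,1](2) P2=[0,0,1,6,7,6](2)
Move 8: P2 pit5 -> P1=[5,2,5,1,5,1](2) P2=[0,0,1,6,7,0](3)

Answer: 2 3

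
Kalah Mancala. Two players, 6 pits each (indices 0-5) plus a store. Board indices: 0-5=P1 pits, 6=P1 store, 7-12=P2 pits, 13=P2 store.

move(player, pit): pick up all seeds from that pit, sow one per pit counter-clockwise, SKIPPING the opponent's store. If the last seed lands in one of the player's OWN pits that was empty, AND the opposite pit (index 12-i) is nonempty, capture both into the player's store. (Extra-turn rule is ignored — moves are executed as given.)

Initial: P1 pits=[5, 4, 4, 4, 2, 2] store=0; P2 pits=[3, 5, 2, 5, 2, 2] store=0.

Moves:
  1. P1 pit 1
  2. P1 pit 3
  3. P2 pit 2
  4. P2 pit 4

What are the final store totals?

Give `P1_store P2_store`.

Answer: 1 1

Derivation:
Move 1: P1 pit1 -> P1=[5,0,5,5,3,3](0) P2=[3,5,2,5,2,2](0)
Move 2: P1 pit3 -> P1=[5,0,5,0,4,4](1) P2=[4,6,2,5,2,2](0)
Move 3: P2 pit2 -> P1=[5,0,5,0,4,4](1) P2=[4,6,0,6,3,2](0)
Move 4: P2 pit4 -> P1=[6,0,5,0,4,4](1) P2=[4,6,0,6,0,3](1)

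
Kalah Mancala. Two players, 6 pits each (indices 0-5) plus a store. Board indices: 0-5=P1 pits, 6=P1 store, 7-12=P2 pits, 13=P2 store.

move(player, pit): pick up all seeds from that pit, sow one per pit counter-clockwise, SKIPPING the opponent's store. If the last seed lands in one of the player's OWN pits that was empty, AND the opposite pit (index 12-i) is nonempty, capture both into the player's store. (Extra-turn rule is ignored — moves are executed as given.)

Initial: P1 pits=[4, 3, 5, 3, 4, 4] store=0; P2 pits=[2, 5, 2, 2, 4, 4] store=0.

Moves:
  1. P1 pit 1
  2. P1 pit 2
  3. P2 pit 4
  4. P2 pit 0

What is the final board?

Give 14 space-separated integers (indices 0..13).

Answer: 5 1 0 5 6 5 1 0 7 3 3 0 5 1

Derivation:
Move 1: P1 pit1 -> P1=[4,0,6,4,5,4](0) P2=[2,5,2,2,4,4](0)
Move 2: P1 pit2 -> P1=[4,0,0,5,6,5](1) P2=[3,6,2,2,4,4](0)
Move 3: P2 pit4 -> P1=[5,1,0,5,6,5](1) P2=[3,6,2,2,0,5](1)
Move 4: P2 pit0 -> P1=[5,1,0,5,6,5](1) P2=[0,7,3,3,0,5](1)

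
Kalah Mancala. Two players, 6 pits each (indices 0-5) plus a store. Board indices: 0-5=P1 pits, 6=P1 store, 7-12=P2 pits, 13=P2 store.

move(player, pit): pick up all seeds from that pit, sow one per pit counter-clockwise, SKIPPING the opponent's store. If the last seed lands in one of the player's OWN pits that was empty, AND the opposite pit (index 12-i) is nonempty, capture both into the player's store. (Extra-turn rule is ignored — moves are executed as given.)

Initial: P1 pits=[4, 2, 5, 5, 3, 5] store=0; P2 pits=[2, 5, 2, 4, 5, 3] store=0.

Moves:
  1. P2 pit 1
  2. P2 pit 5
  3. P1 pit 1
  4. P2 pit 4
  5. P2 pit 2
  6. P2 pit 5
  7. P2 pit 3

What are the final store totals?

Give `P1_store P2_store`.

Move 1: P2 pit1 -> P1=[4,2,5,5,3,5](0) P2=[2,0,3,5,6,4](1)
Move 2: P2 pit5 -> P1=[5,3,6,5,3,5](0) P2=[2,0,3,5,6,0](2)
Move 3: P1 pit1 -> P1=[5,0,7,6,4,5](0) P2=[2,0,3,5,6,0](2)
Move 4: P2 pit4 -> P1=[6,1,8,7,4,5](0) P2=[2,0,3,5,0,1](3)
Move 5: P2 pit2 -> P1=[6,1,8,7,4,5](0) P2=[2,0,0,6,1,2](3)
Move 6: P2 pit5 -> P1=[7,1,8,7,4,5](0) P2=[2,0,0,6,1,0](4)
Move 7: P2 pit3 -> P1=[8,2,9,7,4,5](0) P2=[2,0,0,0,2,1](5)

Answer: 0 5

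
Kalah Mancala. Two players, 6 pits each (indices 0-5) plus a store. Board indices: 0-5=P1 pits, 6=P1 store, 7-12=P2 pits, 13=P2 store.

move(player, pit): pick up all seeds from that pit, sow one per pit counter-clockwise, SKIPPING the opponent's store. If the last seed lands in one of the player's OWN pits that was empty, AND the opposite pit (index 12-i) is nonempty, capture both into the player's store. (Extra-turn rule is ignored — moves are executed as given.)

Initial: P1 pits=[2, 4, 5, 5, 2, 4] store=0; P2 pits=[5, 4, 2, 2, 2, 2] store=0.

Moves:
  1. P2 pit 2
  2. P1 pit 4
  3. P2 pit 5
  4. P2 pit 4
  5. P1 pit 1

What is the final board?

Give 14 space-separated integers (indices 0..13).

Move 1: P2 pit2 -> P1=[2,4,5,5,2,4](0) P2=[5,4,0,3,3,2](0)
Move 2: P1 pit4 -> P1=[2,4,5,5,0,5](1) P2=[5,4,0,3,3,2](0)
Move 3: P2 pit5 -> P1=[3,4,5,5,0,5](1) P2=[5,4,0,3,3,0](1)
Move 4: P2 pit4 -> P1=[4,4,5,5,0,5](1) P2=[5,4,0,3,0,1](2)
Move 5: P1 pit1 -> P1=[4,0,6,6,1,6](1) P2=[5,4,0,3,0,1](2)

Answer: 4 0 6 6 1 6 1 5 4 0 3 0 1 2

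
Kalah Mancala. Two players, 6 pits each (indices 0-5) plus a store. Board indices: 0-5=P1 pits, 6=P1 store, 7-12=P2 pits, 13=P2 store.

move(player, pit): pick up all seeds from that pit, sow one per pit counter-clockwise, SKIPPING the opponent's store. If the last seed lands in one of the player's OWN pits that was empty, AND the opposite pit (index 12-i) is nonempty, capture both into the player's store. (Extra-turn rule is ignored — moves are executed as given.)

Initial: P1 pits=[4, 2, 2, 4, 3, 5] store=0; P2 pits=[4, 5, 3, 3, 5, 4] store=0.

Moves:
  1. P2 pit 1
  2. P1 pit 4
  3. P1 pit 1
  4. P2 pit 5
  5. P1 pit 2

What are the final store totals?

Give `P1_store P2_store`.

Move 1: P2 pit1 -> P1=[4,2,2,4,3,5](0) P2=[4,0,4,4,6,5](1)
Move 2: P1 pit4 -> P1=[4,2,2,4,0,6](1) P2=[5,0,4,4,6,5](1)
Move 3: P1 pit1 -> P1=[4,0,3,5,0,6](1) P2=[5,0,4,4,6,5](1)
Move 4: P2 pit5 -> P1=[5,1,4,6,0,6](1) P2=[5,0,4,4,6,0](2)
Move 5: P1 pit2 -> P1=[5,1,0,7,1,7](2) P2=[5,0,4,4,6,0](2)

Answer: 2 2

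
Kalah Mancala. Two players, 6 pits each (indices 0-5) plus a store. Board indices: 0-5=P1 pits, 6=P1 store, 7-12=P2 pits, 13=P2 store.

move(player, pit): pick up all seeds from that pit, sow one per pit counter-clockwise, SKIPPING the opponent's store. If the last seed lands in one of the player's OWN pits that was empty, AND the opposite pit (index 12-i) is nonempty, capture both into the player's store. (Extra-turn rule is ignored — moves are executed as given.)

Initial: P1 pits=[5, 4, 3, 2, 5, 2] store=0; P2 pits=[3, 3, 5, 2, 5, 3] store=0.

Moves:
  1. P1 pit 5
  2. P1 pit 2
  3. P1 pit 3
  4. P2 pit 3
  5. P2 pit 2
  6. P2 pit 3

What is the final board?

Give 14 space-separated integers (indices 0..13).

Answer: 6 4 0 0 7 1 7 0 3 0 0 8 5 1

Derivation:
Move 1: P1 pit5 -> P1=[5,4,3,2,5,0](1) P2=[4,3,5,2,5,3](0)
Move 2: P1 pit2 -> P1=[5,4,0,3,6,0](6) P2=[0,3,5,2,5,3](0)
Move 3: P1 pit3 -> P1=[5,4,0,0,7,1](7) P2=[0,3,5,2,5,3](0)
Move 4: P2 pit3 -> P1=[5,4,0,0,7,1](7) P2=[0,3,5,0,6,4](0)
Move 5: P2 pit2 -> P1=[6,4,0,0,7,1](7) P2=[0,3,0,1,7,5](1)
Move 6: P2 pit3 -> P1=[6,4,0,0,7,1](7) P2=[0,3,0,0,8,5](1)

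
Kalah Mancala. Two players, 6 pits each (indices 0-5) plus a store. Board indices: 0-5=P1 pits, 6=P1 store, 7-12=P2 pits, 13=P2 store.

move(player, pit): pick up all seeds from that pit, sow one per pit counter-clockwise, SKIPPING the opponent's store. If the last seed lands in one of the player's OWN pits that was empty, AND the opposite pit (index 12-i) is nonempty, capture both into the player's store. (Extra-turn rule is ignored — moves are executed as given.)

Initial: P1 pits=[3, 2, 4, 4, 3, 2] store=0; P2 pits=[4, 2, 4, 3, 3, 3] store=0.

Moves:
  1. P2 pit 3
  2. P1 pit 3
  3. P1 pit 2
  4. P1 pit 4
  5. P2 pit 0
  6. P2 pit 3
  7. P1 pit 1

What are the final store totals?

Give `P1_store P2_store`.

Answer: 3 2

Derivation:
Move 1: P2 pit3 -> P1=[3,2,4,4,3,2](0) P2=[4,2,4,0,4,4](1)
Move 2: P1 pit3 -> P1=[3,2,4,0,4,3](1) P2=[5,2,4,0,4,4](1)
Move 3: P1 pit2 -> P1=[3,2,0,1,5,4](2) P2=[5,2,4,0,4,4](1)
Move 4: P1 pit4 -> P1=[3,2,0,1,0,5](3) P2=[6,3,5,0,4,4](1)
Move 5: P2 pit0 -> P1=[3,2,0,1,0,5](3) P2=[0,4,6,1,5,5](2)
Move 6: P2 pit3 -> P1=[3,2,0,1,0,5](3) P2=[0,4,6,0,6,5](2)
Move 7: P1 pit1 -> P1=[3,0,1,2,0,5](3) P2=[0,4,6,0,6,5](2)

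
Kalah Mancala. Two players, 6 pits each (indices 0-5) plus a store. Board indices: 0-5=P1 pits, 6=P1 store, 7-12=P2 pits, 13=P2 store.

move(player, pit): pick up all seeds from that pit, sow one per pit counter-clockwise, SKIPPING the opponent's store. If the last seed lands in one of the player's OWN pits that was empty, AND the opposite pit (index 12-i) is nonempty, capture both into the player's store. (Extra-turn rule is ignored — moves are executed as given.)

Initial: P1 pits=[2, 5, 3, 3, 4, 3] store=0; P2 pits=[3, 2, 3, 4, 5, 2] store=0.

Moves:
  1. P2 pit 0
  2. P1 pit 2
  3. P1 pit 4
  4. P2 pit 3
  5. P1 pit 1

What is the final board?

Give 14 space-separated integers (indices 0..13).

Answer: 3 0 1 5 1 6 2 2 4 5 0 6 3 1

Derivation:
Move 1: P2 pit0 -> P1=[2,5,3,3,4,3](0) P2=[0,3,4,5,5,2](0)
Move 2: P1 pit2 -> P1=[2,5,0,4,5,4](0) P2=[0,3,4,5,5,2](0)
Move 3: P1 pit4 -> P1=[2,5,0,4,0,5](1) P2=[1,4,5,5,5,2](0)
Move 4: P2 pit3 -> P1=[3,6,0,4,0,5](1) P2=[1,4,5,0,6,3](1)
Move 5: P1 pit1 -> P1=[3,0,1,5,1,6](2) P2=[2,4,5,0,6,3](1)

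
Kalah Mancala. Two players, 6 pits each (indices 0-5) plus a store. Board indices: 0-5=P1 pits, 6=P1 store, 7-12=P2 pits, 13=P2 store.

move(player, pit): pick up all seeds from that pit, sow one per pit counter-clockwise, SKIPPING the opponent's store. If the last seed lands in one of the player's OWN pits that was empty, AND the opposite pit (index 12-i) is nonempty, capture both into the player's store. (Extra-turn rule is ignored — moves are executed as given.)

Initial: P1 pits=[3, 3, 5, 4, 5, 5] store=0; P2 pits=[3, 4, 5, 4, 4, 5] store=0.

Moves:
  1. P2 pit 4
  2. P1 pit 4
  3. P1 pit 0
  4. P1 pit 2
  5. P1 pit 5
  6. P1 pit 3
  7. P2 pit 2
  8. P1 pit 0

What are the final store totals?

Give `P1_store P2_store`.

Move 1: P2 pit4 -> P1=[4,4,5,4,5,5](0) P2=[3,4,5,4,0,6](1)
Move 2: P1 pit4 -> P1=[4,4,5,4,0,6](1) P2=[4,5,6,4,0,6](1)
Move 3: P1 pit0 -> P1=[0,5,6,5,0,6](7) P2=[4,0,6,4,0,6](1)
Move 4: P1 pit2 -> P1=[0,5,0,6,1,7](8) P2=[5,1,6,4,0,6](1)
Move 5: P1 pit5 -> P1=[0,5,0,6,1,0](9) P2=[6,2,7,5,1,7](1)
Move 6: P1 pit3 -> P1=[0,5,0,0,2,1](10) P2=[7,3,8,5,1,7](1)
Move 7: P2 pit2 -> P1=[1,6,1,1,2,1](10) P2=[7,3,0,6,2,8](2)
Move 8: P1 pit0 -> P1=[0,7,1,1,2,1](10) P2=[7,3,0,6,2,8](2)

Answer: 10 2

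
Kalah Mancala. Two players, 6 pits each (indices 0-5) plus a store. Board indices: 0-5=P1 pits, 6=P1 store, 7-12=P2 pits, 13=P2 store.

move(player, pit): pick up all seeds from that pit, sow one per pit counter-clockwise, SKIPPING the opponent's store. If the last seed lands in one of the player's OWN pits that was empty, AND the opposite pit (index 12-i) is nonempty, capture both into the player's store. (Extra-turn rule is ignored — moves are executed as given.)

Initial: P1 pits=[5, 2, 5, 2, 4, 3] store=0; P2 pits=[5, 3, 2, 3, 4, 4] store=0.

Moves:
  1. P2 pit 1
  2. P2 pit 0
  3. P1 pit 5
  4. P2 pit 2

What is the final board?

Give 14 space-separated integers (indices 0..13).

Move 1: P2 pit1 -> P1=[5,2,5,2,4,3](0) P2=[5,0,3,4,5,4](0)
Move 2: P2 pit0 -> P1=[5,2,5,2,4,3](0) P2=[0,1,4,5,6,5](0)
Move 3: P1 pit5 -> P1=[5,2,5,2,4,0](1) P2=[1,2,4,5,6,5](0)
Move 4: P2 pit2 -> P1=[5,2,5,2,4,0](1) P2=[1,2,0,6,7,6](1)

Answer: 5 2 5 2 4 0 1 1 2 0 6 7 6 1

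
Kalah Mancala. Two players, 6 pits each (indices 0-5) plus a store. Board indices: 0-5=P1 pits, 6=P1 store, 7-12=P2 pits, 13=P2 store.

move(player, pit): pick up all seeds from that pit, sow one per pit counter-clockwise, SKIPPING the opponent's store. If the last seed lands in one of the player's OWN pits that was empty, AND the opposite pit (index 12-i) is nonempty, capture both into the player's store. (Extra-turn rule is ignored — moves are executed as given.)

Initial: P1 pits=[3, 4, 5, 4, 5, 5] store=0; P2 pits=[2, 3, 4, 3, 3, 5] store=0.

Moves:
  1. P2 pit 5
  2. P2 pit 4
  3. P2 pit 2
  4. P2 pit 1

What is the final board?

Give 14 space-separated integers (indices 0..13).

Move 1: P2 pit5 -> P1=[4,5,6,5,5,5](0) P2=[2,3,4,3,3,0](1)
Move 2: P2 pit4 -> P1=[5,5,6,5,5,5](0) P2=[2,3,4,3,0,1](2)
Move 3: P2 pit2 -> P1=[5,5,6,5,5,5](0) P2=[2,3,0,4,1,2](3)
Move 4: P2 pit1 -> P1=[5,5,6,5,5,5](0) P2=[2,0,1,5,2,2](3)

Answer: 5 5 6 5 5 5 0 2 0 1 5 2 2 3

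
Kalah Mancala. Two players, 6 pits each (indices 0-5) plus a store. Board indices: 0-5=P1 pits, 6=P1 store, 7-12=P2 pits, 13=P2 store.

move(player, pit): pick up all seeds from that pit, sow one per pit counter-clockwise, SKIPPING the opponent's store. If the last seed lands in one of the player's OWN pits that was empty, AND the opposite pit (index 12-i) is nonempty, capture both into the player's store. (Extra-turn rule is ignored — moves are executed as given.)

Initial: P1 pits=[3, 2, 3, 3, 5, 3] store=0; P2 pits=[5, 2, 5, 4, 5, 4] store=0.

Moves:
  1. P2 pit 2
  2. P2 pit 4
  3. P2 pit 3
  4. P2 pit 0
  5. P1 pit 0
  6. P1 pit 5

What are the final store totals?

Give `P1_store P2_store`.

Answer: 2 3

Derivation:
Move 1: P2 pit2 -> P1=[4,2,3,3,5,3](0) P2=[5,2,0,5,6,5](1)
Move 2: P2 pit4 -> P1=[5,3,4,4,5,3](0) P2=[5,2,0,5,0,6](2)
Move 3: P2 pit3 -> P1=[6,4,4,4,5,3](0) P2=[5,2,0,0,1,7](3)
Move 4: P2 pit0 -> P1=[6,4,4,4,5,3](0) P2=[0,3,1,1,2,8](3)
Move 5: P1 pit0 -> P1=[0,5,5,5,6,4](1) P2=[0,3,1,1,2,8](3)
Move 6: P1 pit5 -> P1=[0,5,5,5,6,0](2) P2=[1,4,2,1,2,8](3)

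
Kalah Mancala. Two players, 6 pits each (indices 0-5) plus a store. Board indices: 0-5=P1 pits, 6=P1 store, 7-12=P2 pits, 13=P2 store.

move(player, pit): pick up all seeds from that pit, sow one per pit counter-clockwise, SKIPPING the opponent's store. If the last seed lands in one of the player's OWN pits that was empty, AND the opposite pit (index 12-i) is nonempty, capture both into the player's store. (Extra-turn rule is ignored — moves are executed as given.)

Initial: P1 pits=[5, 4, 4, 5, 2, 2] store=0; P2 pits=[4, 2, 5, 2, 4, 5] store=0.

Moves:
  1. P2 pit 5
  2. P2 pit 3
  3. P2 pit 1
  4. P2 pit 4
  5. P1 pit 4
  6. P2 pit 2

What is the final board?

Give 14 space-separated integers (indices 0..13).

Answer: 2 7 1 6 0 3 1 4 0 0 1 1 2 16

Derivation:
Move 1: P2 pit5 -> P1=[6,5,5,6,2,2](0) P2=[4,2,5,2,4,0](1)
Move 2: P2 pit3 -> P1=[0,5,5,6,2,2](0) P2=[4,2,5,0,5,0](8)
Move 3: P2 pit1 -> P1=[0,5,0,6,2,2](0) P2=[4,0,6,0,5,0](14)
Move 4: P2 pit4 -> P1=[1,6,1,6,2,2](0) P2=[4,0,6,0,0,1](15)
Move 5: P1 pit4 -> P1=[1,6,1,6,0,3](1) P2=[4,0,6,0,0,1](15)
Move 6: P2 pit2 -> P1=[2,7,1,6,0,3](1) P2=[4,0,0,1,1,2](16)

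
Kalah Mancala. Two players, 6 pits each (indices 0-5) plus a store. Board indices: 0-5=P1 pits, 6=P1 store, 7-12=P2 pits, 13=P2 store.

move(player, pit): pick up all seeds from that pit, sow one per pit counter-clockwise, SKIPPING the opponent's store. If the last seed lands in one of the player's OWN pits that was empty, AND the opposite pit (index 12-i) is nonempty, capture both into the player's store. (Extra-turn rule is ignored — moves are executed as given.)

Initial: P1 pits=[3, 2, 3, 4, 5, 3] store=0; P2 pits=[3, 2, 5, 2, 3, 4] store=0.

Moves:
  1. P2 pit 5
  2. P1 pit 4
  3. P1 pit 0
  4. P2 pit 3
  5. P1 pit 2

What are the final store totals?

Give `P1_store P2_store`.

Answer: 6 1

Derivation:
Move 1: P2 pit5 -> P1=[4,3,4,4,5,3](0) P2=[3,2,5,2,3,0](1)
Move 2: P1 pit4 -> P1=[4,3,4,4,0,4](1) P2=[4,3,6,2,3,0](1)
Move 3: P1 pit0 -> P1=[0,4,5,5,0,4](5) P2=[4,0,6,2,3,0](1)
Move 4: P2 pit3 -> P1=[0,4,5,5,0,4](5) P2=[4,0,6,0,4,1](1)
Move 5: P1 pit2 -> P1=[0,4,0,6,1,5](6) P2=[5,0,6,0,4,1](1)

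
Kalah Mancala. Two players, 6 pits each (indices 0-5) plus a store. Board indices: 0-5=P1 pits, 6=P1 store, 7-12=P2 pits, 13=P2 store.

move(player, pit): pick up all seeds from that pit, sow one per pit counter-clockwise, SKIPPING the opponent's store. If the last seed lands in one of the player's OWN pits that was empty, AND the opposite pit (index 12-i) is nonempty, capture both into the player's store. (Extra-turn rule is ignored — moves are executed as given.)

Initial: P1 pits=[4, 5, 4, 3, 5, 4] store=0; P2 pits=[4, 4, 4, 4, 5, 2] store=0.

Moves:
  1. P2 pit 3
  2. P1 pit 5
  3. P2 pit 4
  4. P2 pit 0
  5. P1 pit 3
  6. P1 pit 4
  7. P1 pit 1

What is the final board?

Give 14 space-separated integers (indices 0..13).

Answer: 6 0 6 1 1 3 4 3 7 7 2 1 5 2

Derivation:
Move 1: P2 pit3 -> P1=[5,5,4,3,5,4](0) P2=[4,4,4,0,6,3](1)
Move 2: P1 pit5 -> P1=[5,5,4,3,5,0](1) P2=[5,5,5,0,6,3](1)
Move 3: P2 pit4 -> P1=[6,6,5,4,5,0](1) P2=[5,5,5,0,0,4](2)
Move 4: P2 pit0 -> P1=[6,6,5,4,5,0](1) P2=[0,6,6,1,1,5](2)
Move 5: P1 pit3 -> P1=[6,6,5,0,6,1](2) P2=[1,6,6,1,1,5](2)
Move 6: P1 pit4 -> P1=[6,6,5,0,0,2](3) P2=[2,7,7,2,1,5](2)
Move 7: P1 pit1 -> P1=[6,0,6,1,1,3](4) P2=[3,7,7,2,1,5](2)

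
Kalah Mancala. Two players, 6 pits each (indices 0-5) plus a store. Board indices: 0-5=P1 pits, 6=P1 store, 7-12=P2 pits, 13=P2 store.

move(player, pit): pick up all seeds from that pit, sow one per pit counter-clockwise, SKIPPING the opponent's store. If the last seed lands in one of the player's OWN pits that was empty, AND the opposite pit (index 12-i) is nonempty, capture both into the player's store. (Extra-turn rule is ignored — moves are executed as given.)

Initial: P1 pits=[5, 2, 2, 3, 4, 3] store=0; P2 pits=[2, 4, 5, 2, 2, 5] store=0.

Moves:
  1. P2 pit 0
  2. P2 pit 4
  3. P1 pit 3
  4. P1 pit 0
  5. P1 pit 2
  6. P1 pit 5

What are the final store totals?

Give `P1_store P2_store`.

Answer: 2 1

Derivation:
Move 1: P2 pit0 -> P1=[5,2,2,3,4,3](0) P2=[0,5,6,2,2,5](0)
Move 2: P2 pit4 -> P1=[5,2,2,3,4,3](0) P2=[0,5,6,2,0,6](1)
Move 3: P1 pit3 -> P1=[5,2,2,0,5,4](1) P2=[0,5,6,2,0,6](1)
Move 4: P1 pit0 -> P1=[0,3,3,1,6,5](1) P2=[0,5,6,2,0,6](1)
Move 5: P1 pit2 -> P1=[0,3,0,2,7,6](1) P2=[0,5,6,2,0,6](1)
Move 6: P1 pit5 -> P1=[0,3,0,2,7,0](2) P2=[1,6,7,3,1,6](1)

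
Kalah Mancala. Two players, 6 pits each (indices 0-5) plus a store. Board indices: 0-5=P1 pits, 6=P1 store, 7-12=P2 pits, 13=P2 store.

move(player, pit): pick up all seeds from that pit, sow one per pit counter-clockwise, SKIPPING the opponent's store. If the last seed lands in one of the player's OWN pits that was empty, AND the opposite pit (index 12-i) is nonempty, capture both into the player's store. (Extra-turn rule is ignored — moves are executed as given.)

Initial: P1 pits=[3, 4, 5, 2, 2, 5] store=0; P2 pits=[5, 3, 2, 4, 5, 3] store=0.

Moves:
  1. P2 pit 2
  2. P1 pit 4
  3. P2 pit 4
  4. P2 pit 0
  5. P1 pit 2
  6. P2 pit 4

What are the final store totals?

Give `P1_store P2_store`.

Move 1: P2 pit2 -> P1=[3,4,5,2,2,5](0) P2=[5,3,0,5,6,3](0)
Move 2: P1 pit4 -> P1=[3,4,5,2,0,6](1) P2=[5,3,0,5,6,3](0)
Move 3: P2 pit4 -> P1=[4,5,6,3,0,6](1) P2=[5,3,0,5,0,4](1)
Move 4: P2 pit0 -> P1=[4,5,6,3,0,6](1) P2=[0,4,1,6,1,5](1)
Move 5: P1 pit2 -> P1=[4,5,0,4,1,7](2) P2=[1,5,1,6,1,5](1)
Move 6: P2 pit4 -> P1=[4,5,0,4,1,7](2) P2=[1,5,1,6,0,6](1)

Answer: 2 1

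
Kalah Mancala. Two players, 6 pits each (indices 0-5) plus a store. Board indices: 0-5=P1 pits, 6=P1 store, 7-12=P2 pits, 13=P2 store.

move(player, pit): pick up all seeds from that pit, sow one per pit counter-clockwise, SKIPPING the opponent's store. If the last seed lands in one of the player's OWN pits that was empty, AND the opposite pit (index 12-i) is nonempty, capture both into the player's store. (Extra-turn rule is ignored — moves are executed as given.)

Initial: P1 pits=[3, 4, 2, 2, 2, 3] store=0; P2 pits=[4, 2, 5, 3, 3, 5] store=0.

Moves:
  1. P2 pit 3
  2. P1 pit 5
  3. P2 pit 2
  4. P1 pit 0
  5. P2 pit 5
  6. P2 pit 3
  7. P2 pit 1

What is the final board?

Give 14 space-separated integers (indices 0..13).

Move 1: P2 pit3 -> P1=[3,4,2,2,2,3](0) P2=[4,2,5,0,4,6](1)
Move 2: P1 pit5 -> P1=[3,4,2,2,2,0](1) P2=[5,3,5,0,4,6](1)
Move 3: P2 pit2 -> P1=[4,4,2,2,2,0](1) P2=[5,3,0,1,5,7](2)
Move 4: P1 pit0 -> P1=[0,5,3,3,3,0](1) P2=[5,3,0,1,5,7](2)
Move 5: P2 pit5 -> P1=[1,6,4,4,4,1](1) P2=[5,3,0,1,5,0](3)
Move 6: P2 pit3 -> P1=[1,6,4,4,4,1](1) P2=[5,3,0,0,6,0](3)
Move 7: P2 pit1 -> P1=[1,6,4,4,4,1](1) P2=[5,0,1,1,7,0](3)

Answer: 1 6 4 4 4 1 1 5 0 1 1 7 0 3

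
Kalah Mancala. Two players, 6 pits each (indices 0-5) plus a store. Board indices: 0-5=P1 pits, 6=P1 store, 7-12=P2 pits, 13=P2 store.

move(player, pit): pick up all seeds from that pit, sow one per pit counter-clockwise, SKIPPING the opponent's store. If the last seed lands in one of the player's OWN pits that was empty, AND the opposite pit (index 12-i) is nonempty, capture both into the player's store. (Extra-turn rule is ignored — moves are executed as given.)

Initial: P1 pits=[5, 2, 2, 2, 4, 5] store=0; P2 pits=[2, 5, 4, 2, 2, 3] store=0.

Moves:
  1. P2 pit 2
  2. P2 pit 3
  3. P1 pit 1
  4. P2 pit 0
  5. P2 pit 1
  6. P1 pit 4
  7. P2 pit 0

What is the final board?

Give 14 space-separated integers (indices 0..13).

Move 1: P2 pit2 -> P1=[5,2,2,2,4,5](0) P2=[2,5,0,3,3,4](1)
Move 2: P2 pit3 -> P1=[5,2,2,2,4,5](0) P2=[2,5,0,0,4,5](2)
Move 3: P1 pit1 -> P1=[5,0,3,3,4,5](0) P2=[2,5,0,0,4,5](2)
Move 4: P2 pit0 -> P1=[5,0,3,0,4,5](0) P2=[0,6,0,0,4,5](6)
Move 5: P2 pit1 -> P1=[6,0,3,0,4,5](0) P2=[0,0,1,1,5,6](7)
Move 6: P1 pit4 -> P1=[6,0,3,0,0,6](1) P2=[1,1,1,1,5,6](7)
Move 7: P2 pit0 -> P1=[6,0,3,0,0,6](1) P2=[0,2,1,1,5,6](7)

Answer: 6 0 3 0 0 6 1 0 2 1 1 5 6 7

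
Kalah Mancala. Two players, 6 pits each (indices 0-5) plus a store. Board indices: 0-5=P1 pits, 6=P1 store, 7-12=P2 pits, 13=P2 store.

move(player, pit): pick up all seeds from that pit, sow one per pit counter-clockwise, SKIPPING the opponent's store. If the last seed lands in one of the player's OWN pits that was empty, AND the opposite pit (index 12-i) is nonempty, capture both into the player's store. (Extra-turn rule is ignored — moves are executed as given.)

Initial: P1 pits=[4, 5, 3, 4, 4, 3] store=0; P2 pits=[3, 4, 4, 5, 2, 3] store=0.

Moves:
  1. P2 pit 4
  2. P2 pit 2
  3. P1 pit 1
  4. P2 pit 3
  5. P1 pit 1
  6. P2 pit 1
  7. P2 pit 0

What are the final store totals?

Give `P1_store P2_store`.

Answer: 1 3

Derivation:
Move 1: P2 pit4 -> P1=[4,5,3,4,4,3](0) P2=[3,4,4,5,0,4](1)
Move 2: P2 pit2 -> P1=[4,5,3,4,4,3](0) P2=[3,4,0,6,1,5](2)
Move 3: P1 pit1 -> P1=[4,0,4,5,5,4](1) P2=[3,4,0,6,1,5](2)
Move 4: P2 pit3 -> P1=[5,1,5,5,5,4](1) P2=[3,4,0,0,2,6](3)
Move 5: P1 pit1 -> P1=[5,0,6,5,5,4](1) P2=[3,4,0,0,2,6](3)
Move 6: P2 pit1 -> P1=[5,0,6,5,5,4](1) P2=[3,0,1,1,3,7](3)
Move 7: P2 pit0 -> P1=[5,0,6,5,5,4](1) P2=[0,1,2,2,3,7](3)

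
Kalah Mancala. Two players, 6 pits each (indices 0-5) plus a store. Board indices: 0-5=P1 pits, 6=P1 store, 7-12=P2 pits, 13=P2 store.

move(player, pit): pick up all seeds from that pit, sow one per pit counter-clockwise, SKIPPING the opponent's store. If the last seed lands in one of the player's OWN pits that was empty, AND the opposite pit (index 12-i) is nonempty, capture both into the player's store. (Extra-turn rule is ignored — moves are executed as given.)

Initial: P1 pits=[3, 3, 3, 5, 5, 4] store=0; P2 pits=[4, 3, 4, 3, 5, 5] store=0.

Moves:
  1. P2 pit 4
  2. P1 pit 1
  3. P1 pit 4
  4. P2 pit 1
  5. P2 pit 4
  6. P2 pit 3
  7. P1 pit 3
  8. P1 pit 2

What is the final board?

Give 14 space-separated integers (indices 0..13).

Answer: 5 1 0 1 2 8 3 7 1 7 0 1 9 2

Derivation:
Move 1: P2 pit4 -> P1=[4,4,4,5,5,4](0) P2=[4,3,4,3,0,6](1)
Move 2: P1 pit1 -> P1=[4,0,5,6,6,5](0) P2=[4,3,4,3,0,6](1)
Move 3: P1 pit4 -> P1=[4,0,5,6,0,6](1) P2=[5,4,5,4,0,6](1)
Move 4: P2 pit1 -> P1=[4,0,5,6,0,6](1) P2=[5,0,6,5,1,7](1)
Move 5: P2 pit4 -> P1=[4,0,5,6,0,6](1) P2=[5,0,6,5,0,8](1)
Move 6: P2 pit3 -> P1=[5,1,5,6,0,6](1) P2=[5,0,6,0,1,9](2)
Move 7: P1 pit3 -> P1=[5,1,5,0,1,7](2) P2=[6,1,7,0,1,9](2)
Move 8: P1 pit2 -> P1=[5,1,0,1,2,8](3) P2=[7,1,7,0,1,9](2)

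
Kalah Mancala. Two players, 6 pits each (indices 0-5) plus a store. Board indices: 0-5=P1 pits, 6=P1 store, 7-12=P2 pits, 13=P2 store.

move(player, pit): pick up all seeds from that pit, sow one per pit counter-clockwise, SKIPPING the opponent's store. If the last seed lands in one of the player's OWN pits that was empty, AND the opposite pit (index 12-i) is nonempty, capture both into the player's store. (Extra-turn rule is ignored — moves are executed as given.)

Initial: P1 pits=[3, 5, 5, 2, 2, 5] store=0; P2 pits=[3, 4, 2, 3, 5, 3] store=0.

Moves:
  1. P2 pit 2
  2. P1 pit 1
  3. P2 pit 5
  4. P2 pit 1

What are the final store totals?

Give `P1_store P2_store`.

Move 1: P2 pit2 -> P1=[3,5,5,2,2,5](0) P2=[3,4,0,4,6,3](0)
Move 2: P1 pit1 -> P1=[3,0,6,3,3,6](1) P2=[3,4,0,4,6,3](0)
Move 3: P2 pit5 -> P1=[4,1,6,3,3,6](1) P2=[3,4,0,4,6,0](1)
Move 4: P2 pit1 -> P1=[0,1,6,3,3,6](1) P2=[3,0,1,5,7,0](6)

Answer: 1 6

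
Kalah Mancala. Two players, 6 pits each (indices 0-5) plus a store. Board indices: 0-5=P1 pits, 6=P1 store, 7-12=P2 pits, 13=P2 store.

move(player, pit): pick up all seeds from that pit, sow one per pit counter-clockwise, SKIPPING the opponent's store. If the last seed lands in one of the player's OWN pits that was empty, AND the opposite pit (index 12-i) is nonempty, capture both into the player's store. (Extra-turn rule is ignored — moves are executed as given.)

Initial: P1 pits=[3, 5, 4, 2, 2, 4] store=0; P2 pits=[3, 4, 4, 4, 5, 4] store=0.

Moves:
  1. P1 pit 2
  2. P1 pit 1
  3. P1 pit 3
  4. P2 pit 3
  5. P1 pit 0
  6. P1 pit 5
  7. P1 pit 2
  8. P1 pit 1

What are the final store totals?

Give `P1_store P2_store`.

Answer: 6 1

Derivation:
Move 1: P1 pit2 -> P1=[3,5,0,3,3,5](1) P2=[3,4,4,4,5,4](0)
Move 2: P1 pit1 -> P1=[3,0,1,4,4,6](2) P2=[3,4,4,4,5,4](0)
Move 3: P1 pit3 -> P1=[3,0,1,0,5,7](3) P2=[4,4,4,4,5,4](0)
Move 4: P2 pit3 -> P1=[4,0,1,0,5,7](3) P2=[4,4,4,0,6,5](1)
Move 5: P1 pit0 -> P1=[0,1,2,1,6,7](3) P2=[4,4,4,0,6,5](1)
Move 6: P1 pit5 -> P1=[0,1,2,1,6,0](4) P2=[5,5,5,1,7,6](1)
Move 7: P1 pit2 -> P1=[0,1,0,2,7,0](4) P2=[5,5,5,1,7,6](1)
Move 8: P1 pit1 -> P1=[0,0,0,2,7,0](6) P2=[5,5,5,0,7,6](1)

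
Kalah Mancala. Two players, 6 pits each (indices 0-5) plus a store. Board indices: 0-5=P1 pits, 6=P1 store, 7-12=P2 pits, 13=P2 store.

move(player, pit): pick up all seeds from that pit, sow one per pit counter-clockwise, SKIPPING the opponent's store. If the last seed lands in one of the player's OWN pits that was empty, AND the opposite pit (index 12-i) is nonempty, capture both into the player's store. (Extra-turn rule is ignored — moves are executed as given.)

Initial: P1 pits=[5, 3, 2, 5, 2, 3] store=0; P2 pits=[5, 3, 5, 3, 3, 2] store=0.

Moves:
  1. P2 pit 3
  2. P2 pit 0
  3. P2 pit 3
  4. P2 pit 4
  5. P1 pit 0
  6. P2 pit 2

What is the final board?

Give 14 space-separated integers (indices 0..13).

Move 1: P2 pit3 -> P1=[5,3,2,5,2,3](0) P2=[5,3,5,0,4,3](1)
Move 2: P2 pit0 -> P1=[5,3,2,5,2,3](0) P2=[0,4,6,1,5,4](1)
Move 3: P2 pit3 -> P1=[5,3,2,5,2,3](0) P2=[0,4,6,0,6,4](1)
Move 4: P2 pit4 -> P1=[6,4,3,6,2,3](0) P2=[0,4,6,0,0,5](2)
Move 5: P1 pit0 -> P1=[0,5,4,7,3,4](1) P2=[0,4,6,0,0,5](2)
Move 6: P2 pit2 -> P1=[1,6,4,7,3,4](1) P2=[0,4,0,1,1,6](3)

Answer: 1 6 4 7 3 4 1 0 4 0 1 1 6 3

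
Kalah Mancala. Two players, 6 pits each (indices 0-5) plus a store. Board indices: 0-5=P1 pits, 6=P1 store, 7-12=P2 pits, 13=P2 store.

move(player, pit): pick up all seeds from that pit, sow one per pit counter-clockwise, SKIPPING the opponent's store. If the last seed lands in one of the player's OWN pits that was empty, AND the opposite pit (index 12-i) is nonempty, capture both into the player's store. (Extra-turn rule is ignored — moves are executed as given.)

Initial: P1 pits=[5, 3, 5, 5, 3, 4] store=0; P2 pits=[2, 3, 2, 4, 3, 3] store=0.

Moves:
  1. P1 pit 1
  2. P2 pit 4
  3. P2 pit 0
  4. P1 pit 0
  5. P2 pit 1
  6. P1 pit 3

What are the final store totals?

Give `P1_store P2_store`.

Move 1: P1 pit1 -> P1=[5,0,6,6,4,4](0) P2=[2,3,2,4,3,3](0)
Move 2: P2 pit4 -> P1=[6,0,6,6,4,4](0) P2=[2,3,2,4,0,4](1)
Move 3: P2 pit0 -> P1=[6,0,6,6,4,4](0) P2=[0,4,3,4,0,4](1)
Move 4: P1 pit0 -> P1=[0,1,7,7,5,5](1) P2=[0,4,3,4,0,4](1)
Move 5: P2 pit1 -> P1=[0,1,7,7,5,5](1) P2=[0,0,4,5,1,5](1)
Move 6: P1 pit3 -> P1=[0,1,7,0,6,6](2) P2=[1,1,5,6,1,5](1)

Answer: 2 1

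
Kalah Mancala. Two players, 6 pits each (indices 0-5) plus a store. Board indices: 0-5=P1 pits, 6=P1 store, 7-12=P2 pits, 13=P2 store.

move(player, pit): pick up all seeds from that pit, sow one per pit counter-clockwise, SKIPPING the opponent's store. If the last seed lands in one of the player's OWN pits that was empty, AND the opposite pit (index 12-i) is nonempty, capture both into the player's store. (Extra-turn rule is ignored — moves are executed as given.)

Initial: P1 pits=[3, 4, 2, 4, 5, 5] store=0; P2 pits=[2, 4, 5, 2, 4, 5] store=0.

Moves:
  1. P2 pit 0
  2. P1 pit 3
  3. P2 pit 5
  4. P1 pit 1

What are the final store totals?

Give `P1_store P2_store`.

Move 1: P2 pit0 -> P1=[3,4,2,4,5,5](0) P2=[0,5,6,2,4,5](0)
Move 2: P1 pit3 -> P1=[3,4,2,0,6,6](1) P2=[1,5,6,2,4,5](0)
Move 3: P2 pit5 -> P1=[4,5,3,1,6,6](1) P2=[1,5,6,2,4,0](1)
Move 4: P1 pit1 -> P1=[4,0,4,2,7,7](2) P2=[1,5,6,2,4,0](1)

Answer: 2 1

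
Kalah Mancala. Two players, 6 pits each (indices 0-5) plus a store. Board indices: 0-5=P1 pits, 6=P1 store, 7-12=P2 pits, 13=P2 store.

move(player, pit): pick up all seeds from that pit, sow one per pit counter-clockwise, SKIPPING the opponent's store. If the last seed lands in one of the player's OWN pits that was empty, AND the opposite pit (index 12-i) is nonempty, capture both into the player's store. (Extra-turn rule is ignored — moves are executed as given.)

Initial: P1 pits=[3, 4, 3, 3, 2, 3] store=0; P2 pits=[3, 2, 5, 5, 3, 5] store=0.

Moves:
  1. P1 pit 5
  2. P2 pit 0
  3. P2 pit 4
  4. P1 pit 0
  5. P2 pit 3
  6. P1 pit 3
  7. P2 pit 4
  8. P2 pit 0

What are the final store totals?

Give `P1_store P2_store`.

Move 1: P1 pit5 -> P1=[3,4,3,3,2,0](1) P2=[4,3,5,5,3,5](0)
Move 2: P2 pit0 -> P1=[3,4,3,3,2,0](1) P2=[0,4,6,6,4,5](0)
Move 3: P2 pit4 -> P1=[4,5,3,3,2,0](1) P2=[0,4,6,6,0,6](1)
Move 4: P1 pit0 -> P1=[0,6,4,4,3,0](1) P2=[0,4,6,6,0,6](1)
Move 5: P2 pit3 -> P1=[1,7,5,4,3,0](1) P2=[0,4,6,0,1,7](2)
Move 6: P1 pit3 -> P1=[1,7,5,0,4,1](2) P2=[1,4,6,0,1,7](2)
Move 7: P2 pit4 -> P1=[1,7,5,0,4,1](2) P2=[1,4,6,0,0,8](2)
Move 8: P2 pit0 -> P1=[1,7,5,0,4,1](2) P2=[0,5,6,0,0,8](2)

Answer: 2 2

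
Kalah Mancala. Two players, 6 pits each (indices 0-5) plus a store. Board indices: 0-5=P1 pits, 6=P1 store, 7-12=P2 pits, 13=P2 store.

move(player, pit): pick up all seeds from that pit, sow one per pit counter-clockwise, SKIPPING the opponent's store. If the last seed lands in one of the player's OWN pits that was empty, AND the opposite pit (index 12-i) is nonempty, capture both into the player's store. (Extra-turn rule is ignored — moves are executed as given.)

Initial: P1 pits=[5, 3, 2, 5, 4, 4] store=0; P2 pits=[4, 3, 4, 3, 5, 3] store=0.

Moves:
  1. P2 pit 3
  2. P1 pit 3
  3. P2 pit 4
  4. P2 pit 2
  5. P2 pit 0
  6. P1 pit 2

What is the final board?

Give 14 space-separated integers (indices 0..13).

Move 1: P2 pit3 -> P1=[5,3,2,5,4,4](0) P2=[4,3,4,0,6,4](1)
Move 2: P1 pit3 -> P1=[5,3,2,0,5,5](1) P2=[5,4,4,0,6,4](1)
Move 3: P2 pit4 -> P1=[6,4,3,1,5,5](1) P2=[5,4,4,0,0,5](2)
Move 4: P2 pit2 -> P1=[6,4,3,1,5,5](1) P2=[5,4,0,1,1,6](3)
Move 5: P2 pit0 -> P1=[6,4,3,1,5,5](1) P2=[0,5,1,2,2,7](3)
Move 6: P1 pit2 -> P1=[6,4,0,2,6,6](1) P2=[0,5,1,2,2,7](3)

Answer: 6 4 0 2 6 6 1 0 5 1 2 2 7 3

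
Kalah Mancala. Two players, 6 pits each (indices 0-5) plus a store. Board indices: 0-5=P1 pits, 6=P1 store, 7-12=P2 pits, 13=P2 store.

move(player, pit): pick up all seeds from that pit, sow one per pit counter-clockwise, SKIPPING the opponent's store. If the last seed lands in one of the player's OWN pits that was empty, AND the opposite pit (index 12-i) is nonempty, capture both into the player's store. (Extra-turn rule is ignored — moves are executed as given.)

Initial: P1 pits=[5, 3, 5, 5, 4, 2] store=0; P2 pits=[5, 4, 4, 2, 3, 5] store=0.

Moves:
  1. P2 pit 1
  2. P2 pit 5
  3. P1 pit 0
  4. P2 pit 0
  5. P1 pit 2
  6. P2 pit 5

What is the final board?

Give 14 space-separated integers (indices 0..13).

Move 1: P2 pit1 -> P1=[5,3,5,5,4,2](0) P2=[5,0,5,3,4,6](0)
Move 2: P2 pit5 -> P1=[6,4,6,6,5,2](0) P2=[5,0,5,3,4,0](1)
Move 3: P1 pit0 -> P1=[0,5,7,7,6,3](1) P2=[5,0,5,3,4,0](1)
Move 4: P2 pit0 -> P1=[0,5,7,7,6,3](1) P2=[0,1,6,4,5,1](1)
Move 5: P1 pit2 -> P1=[0,5,0,8,7,4](2) P2=[1,2,7,4,5,1](1)
Move 6: P2 pit5 -> P1=[0,5,0,8,7,4](2) P2=[1,2,7,4,5,0](2)

Answer: 0 5 0 8 7 4 2 1 2 7 4 5 0 2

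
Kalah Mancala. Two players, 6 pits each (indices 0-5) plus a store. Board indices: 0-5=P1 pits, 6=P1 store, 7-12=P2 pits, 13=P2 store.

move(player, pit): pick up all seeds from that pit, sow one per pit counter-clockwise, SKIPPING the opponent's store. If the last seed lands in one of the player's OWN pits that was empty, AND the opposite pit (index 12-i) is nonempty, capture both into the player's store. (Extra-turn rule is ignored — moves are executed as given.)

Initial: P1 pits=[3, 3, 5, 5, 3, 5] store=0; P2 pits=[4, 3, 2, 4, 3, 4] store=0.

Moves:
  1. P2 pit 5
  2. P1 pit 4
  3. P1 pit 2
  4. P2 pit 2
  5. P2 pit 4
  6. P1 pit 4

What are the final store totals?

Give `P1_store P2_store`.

Move 1: P2 pit5 -> P1=[4,4,6,5,3,5](0) P2=[4,3,2,4,3,0](1)
Move 2: P1 pit4 -> P1=[4,4,6,5,0,6](1) P2=[5,3,2,4,3,0](1)
Move 3: P1 pit2 -> P1=[4,4,0,6,1,7](2) P2=[6,4,2,4,3,0](1)
Move 4: P2 pit2 -> P1=[4,4,0,6,1,7](2) P2=[6,4,0,5,4,0](1)
Move 5: P2 pit4 -> P1=[5,5,0,6,1,7](2) P2=[6,4,0,5,0,1](2)
Move 6: P1 pit4 -> P1=[5,5,0,6,0,8](2) P2=[6,4,0,5,0,1](2)

Answer: 2 2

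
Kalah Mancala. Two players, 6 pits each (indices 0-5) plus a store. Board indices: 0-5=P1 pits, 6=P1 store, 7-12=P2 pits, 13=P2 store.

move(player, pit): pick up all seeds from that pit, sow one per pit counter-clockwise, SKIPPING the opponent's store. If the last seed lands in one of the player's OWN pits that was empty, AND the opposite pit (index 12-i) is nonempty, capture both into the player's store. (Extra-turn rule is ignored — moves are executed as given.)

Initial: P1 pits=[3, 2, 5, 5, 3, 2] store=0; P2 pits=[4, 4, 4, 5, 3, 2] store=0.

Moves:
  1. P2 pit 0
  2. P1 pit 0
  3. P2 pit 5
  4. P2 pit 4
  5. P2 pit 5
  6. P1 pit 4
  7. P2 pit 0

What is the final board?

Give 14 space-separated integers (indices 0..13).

Answer: 2 4 6 6 0 3 1 0 6 5 6 0 0 3

Derivation:
Move 1: P2 pit0 -> P1=[3,2,5,5,3,2](0) P2=[0,5,5,6,4,2](0)
Move 2: P1 pit0 -> P1=[0,3,6,6,3,2](0) P2=[0,5,5,6,4,2](0)
Move 3: P2 pit5 -> P1=[1,3,6,6,3,2](0) P2=[0,5,5,6,4,0](1)
Move 4: P2 pit4 -> P1=[2,4,6,6,3,2](0) P2=[0,5,5,6,0,1](2)
Move 5: P2 pit5 -> P1=[2,4,6,6,3,2](0) P2=[0,5,5,6,0,0](3)
Move 6: P1 pit4 -> P1=[2,4,6,6,0,3](1) P2=[1,5,5,6,0,0](3)
Move 7: P2 pit0 -> P1=[2,4,6,6,0,3](1) P2=[0,6,5,6,0,0](3)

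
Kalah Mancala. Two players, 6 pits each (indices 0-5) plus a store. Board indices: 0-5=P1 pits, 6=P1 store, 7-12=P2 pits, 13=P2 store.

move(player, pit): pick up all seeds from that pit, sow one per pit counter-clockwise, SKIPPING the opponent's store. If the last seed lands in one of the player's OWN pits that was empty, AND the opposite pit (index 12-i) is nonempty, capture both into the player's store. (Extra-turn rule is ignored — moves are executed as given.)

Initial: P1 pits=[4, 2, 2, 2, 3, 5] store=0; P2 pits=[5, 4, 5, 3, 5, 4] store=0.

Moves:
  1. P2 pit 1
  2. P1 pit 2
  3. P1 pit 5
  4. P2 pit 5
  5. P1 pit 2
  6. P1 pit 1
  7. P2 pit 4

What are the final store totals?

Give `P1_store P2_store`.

Move 1: P2 pit1 -> P1=[4,2,2,2,3,5](0) P2=[5,0,6,4,6,5](0)
Move 2: P1 pit2 -> P1=[4,2,0,3,4,5](0) P2=[5,0,6,4,6,5](0)
Move 3: P1 pit5 -> P1=[4,2,0,3,4,0](1) P2=[6,1,7,5,6,5](0)
Move 4: P2 pit5 -> P1=[5,3,1,4,4,0](1) P2=[6,1,7,5,6,0](1)
Move 5: P1 pit2 -> P1=[5,3,0,5,4,0](1) P2=[6,1,7,5,6,0](1)
Move 6: P1 pit1 -> P1=[5,0,1,6,5,0](1) P2=[6,1,7,5,6,0](1)
Move 7: P2 pit4 -> P1=[6,1,2,7,5,0](1) P2=[6,1,7,5,0,1](2)

Answer: 1 2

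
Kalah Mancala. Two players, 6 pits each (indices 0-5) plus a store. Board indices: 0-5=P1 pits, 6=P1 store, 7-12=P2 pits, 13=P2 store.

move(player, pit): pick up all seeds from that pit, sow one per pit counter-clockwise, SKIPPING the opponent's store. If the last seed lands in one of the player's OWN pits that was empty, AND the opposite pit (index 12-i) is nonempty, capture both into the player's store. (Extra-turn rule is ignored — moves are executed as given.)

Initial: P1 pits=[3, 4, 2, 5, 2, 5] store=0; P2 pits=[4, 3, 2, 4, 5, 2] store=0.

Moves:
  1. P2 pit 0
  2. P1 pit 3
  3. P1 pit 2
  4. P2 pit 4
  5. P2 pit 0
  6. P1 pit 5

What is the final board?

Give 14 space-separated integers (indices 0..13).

Move 1: P2 pit0 -> P1=[3,4,2,5,2,5](0) P2=[0,4,3,5,6,2](0)
Move 2: P1 pit3 -> P1=[3,4,2,0,3,6](1) P2=[1,5,3,5,6,2](0)
Move 3: P1 pit2 -> P1=[3,4,0,1,4,6](1) P2=[1,5,3,5,6,2](0)
Move 4: P2 pit4 -> P1=[4,5,1,2,4,6](1) P2=[1,5,3,5,0,3](1)
Move 5: P2 pit0 -> P1=[4,5,1,2,4,6](1) P2=[0,6,3,5,0,3](1)
Move 6: P1 pit5 -> P1=[4,5,1,2,4,0](2) P2=[1,7,4,6,1,3](1)

Answer: 4 5 1 2 4 0 2 1 7 4 6 1 3 1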